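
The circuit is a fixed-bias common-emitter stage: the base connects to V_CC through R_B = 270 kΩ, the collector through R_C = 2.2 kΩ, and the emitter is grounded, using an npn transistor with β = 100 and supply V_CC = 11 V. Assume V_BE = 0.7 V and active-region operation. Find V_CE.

V_CE ≈ 2.6 V

Base loop: V_CC = I_B·R_B + V_BE, so I_B = (11 − 0.7)/270 kΩ = 0.0381 mA.
In the active region I_C = β·I_B = 100 × 0.0381 = 3.81 mA.
Collector loop: V_CE = V_CC − I_C·R_C = 11 − 3.81×2.2 = 2.61 V.
Since V_CE = 2.61 V > V_CE(sat) ≈ 0.2 V, the transistor is in the active region as assumed.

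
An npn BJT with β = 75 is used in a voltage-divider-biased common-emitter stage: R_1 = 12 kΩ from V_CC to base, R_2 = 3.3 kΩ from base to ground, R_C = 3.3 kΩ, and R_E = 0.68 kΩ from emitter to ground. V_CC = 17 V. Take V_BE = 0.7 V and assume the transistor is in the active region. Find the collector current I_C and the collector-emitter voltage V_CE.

I_C ≈ 4.1 mA, V_CE ≈ 0.64 V

Thevenize the base divider: V_Th = V_CC·R_2/(R_1+R_2) = 17×3.3/15.3 = 3.67 V, R_Th = R_1‖R_2 = 2.59 kΩ.
Base-emitter loop: V_Th = I_B·R_Th + V_BE + (β+1)I_B·R_E, so I_B = (3.67 − 0.7) / (2.59 + 76×0.68) = 0.0547 mA.
I_C = β·I_B = 75×0.0547 = 4.1 mA, and I_E = (β+1)I_B = 4.15 mA.
V_CE = V_CC − I_C·R_C − I_E·R_E = 17 − 4.1×3.3 − 4.15×0.68 = 0.645 V.
V_CE = 0.645 V > 0.2 V confirms active-region operation.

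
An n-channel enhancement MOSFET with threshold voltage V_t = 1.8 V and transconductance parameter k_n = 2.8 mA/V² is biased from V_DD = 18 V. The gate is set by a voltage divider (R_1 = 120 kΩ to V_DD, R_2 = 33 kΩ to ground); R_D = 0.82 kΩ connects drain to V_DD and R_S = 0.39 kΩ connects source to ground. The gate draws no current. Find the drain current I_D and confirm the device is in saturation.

V_G = V_DD·R_2/(R_1+R_2) = 18×33/153 = 3.88 V.
Assume saturation: I_D = (k_n/2)(V_GS − V_t)² with V_GS = V_G − I_D·R_S = 3.88 − 0.39·I_D.
Substituting gives 0.213·I_D² − 3.27·I_D + 6.07 = 0, with roots I_D = 2.16 or 13.2 mA.
The root I_D = 13.2 mA gives V_GS = -1.27 V ≤ V_t, so take I_D = 2.16 mA.
Then V_GS = 3.04 V and V_DS = V_DD − I_D(R_D+R_S) = 18 − 2.16×1.21 = 15.4 V.
Saturation requires V_DS ≥ V_GS − V_t = 1.24 V; 15.4 ≥ 1.24 ✓.

I_D ≈ 2.2 mA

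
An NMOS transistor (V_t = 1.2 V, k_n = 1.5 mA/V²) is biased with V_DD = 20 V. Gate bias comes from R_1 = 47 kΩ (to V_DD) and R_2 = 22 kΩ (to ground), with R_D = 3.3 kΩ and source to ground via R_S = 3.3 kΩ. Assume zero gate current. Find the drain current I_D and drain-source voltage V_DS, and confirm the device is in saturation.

I_D ≈ 1.2 mA, V_DS ≈ 12 V

V_G = V_DD·R_2/(R_1+R_2) = 20×22/69 = 6.38 V.
Assume saturation: I_D = (k_n/2)(V_GS − V_t)² with V_GS = V_G − I_D·R_S = 6.38 − 3.3·I_D.
Substituting gives 8.17·I_D² − 26.6·I_D + 20.1 = 0, with roots I_D = 1.19 or 2.07 mA.
The root I_D = 2.07 mA gives V_GS = -0.462 V ≤ V_t, so take I_D = 1.19 mA.
Then V_GS = 2.46 V and V_DS = V_DD − I_D(R_D+R_S) = 20 − 1.19×6.6 = 12.2 V.
Saturation requires V_DS ≥ V_GS − V_t = 1.26 V; 12.2 ≥ 1.26 ✓.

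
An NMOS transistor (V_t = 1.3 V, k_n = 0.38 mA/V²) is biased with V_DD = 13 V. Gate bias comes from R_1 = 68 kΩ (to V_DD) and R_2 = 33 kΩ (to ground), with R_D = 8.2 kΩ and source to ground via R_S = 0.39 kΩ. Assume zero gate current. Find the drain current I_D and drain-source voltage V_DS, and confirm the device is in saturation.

I_D ≈ 1.2 mA, V_DS ≈ 2.9 V

V_G = V_DD·R_2/(R_1+R_2) = 13×33/101 = 4.25 V.
Assume saturation: I_D = (k_n/2)(V_GS − V_t)² with V_GS = V_G − I_D·R_S = 4.25 − 0.39·I_D.
Substituting gives 0.0289·I_D² − 1.44·I_D + 1.65 = 0, with roots I_D = 1.18 or 48.5 mA.
The root I_D = 48.5 mA gives V_GS = -14.7 V ≤ V_t, so take I_D = 1.18 mA.
Then V_GS = 3.79 V and V_DS = V_DD − I_D(R_D+R_S) = 13 − 1.18×8.59 = 2.89 V.
Saturation requires V_DS ≥ V_GS − V_t = 2.49 V; 2.89 ≥ 2.49 ✓.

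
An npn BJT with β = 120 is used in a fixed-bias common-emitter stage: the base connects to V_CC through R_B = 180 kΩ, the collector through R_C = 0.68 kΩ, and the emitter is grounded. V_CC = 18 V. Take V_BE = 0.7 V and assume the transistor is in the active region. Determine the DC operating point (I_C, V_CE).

Base loop: V_CC = I_B·R_B + V_BE, so I_B = (18 − 0.7)/180 kΩ = 0.0961 mA.
In the active region I_C = β·I_B = 120 × 0.0961 = 11.5 mA.
Collector loop: V_CE = V_CC − I_C·R_C = 18 − 11.5×0.68 = 10.2 V.
Since V_CE = 10.2 V > V_CE(sat) ≈ 0.2 V, the transistor is in the active region as assumed.

I_C ≈ 12 mA, V_CE ≈ 10 V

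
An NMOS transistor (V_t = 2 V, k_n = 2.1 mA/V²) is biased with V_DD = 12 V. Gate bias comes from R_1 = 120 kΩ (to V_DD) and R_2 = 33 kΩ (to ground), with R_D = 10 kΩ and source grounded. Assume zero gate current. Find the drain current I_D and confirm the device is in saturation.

V_G = V_DD·R_2/(R_1+R_2) = 12×33/153 = 2.59 V. With the source grounded, V_GS = V_G = 2.59 V.
Assume saturation: I_D = (k_n/2)(V_GS − V_t)² = (2.1/2)×(2.59 − 2)² = 1.05×0.588² = 0.363 mA.
V_DS = V_DD − I_D·R_D = 12 − 0.363×10 = 8.37 V.
Saturation requires V_DS ≥ V_GS − V_t = 0.588 V; 8.37 ≥ 0.588 ✓.

I_D ≈ 0.36 mA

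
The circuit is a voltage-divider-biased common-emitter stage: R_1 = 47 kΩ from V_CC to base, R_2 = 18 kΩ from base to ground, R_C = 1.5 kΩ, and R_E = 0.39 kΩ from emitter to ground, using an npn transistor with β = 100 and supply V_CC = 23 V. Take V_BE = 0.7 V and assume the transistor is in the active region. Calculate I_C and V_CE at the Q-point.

I_C ≈ 11 mA, V_CE ≈ 2.5 V

Thevenize the base divider: V_Th = V_CC·R_2/(R_1+R_2) = 23×18/65 = 6.37 V, R_Th = R_1‖R_2 = 13 kΩ.
Base-emitter loop: V_Th = I_B·R_Th + V_BE + (β+1)I_B·R_E, so I_B = (6.37 − 0.7) / (13 + 101×0.39) = 0.108 mA.
I_C = β·I_B = 100×0.108 = 10.8 mA, and I_E = (β+1)I_B = 10.9 mA.
V_CE = V_CC − I_C·R_C − I_E·R_E = 23 − 10.8×1.5 − 10.9×0.39 = 2.51 V.
V_CE = 2.51 V > 0.2 V confirms active-region operation.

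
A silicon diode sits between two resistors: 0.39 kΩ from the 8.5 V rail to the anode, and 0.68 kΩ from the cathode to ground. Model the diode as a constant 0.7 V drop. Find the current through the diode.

The two resistors are in series with the diode, so KVL gives 8.5 = I·0.39 + 0.7 + I·0.68.
I = (8.5 − 0.7) / (0.39 + 0.68) kΩ = 7.8 / 1.07 = 7.29 mA.

I ≈ 7.3 mA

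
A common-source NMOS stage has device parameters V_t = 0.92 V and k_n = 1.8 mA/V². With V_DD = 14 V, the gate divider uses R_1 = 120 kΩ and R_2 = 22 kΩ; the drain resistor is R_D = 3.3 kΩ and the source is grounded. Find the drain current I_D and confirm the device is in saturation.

I_D ≈ 1.4 mA

V_G = V_DD·R_2/(R_1+R_2) = 14×22/142 = 2.17 V. With the source grounded, V_GS = V_G = 2.17 V.
Assume saturation: I_D = (k_n/2)(V_GS − V_t)² = (1.8/2)×(2.17 − 0.92)² = 0.9×1.25² = 1.4 mA.
V_DS = V_DD − I_D·R_D = 14 − 1.4×3.3 = 9.37 V.
Saturation requires V_DS ≥ V_GS − V_t = 1.25 V; 9.37 ≥ 1.25 ✓.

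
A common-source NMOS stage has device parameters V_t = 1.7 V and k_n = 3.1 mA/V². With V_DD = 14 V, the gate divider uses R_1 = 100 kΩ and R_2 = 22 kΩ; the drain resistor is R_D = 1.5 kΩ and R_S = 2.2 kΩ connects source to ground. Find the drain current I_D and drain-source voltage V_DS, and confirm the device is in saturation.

V_G = V_DD·R_2/(R_1+R_2) = 14×22/122 = 2.52 V.
Assume saturation: I_D = (k_n/2)(V_GS − V_t)² with V_GS = V_G − I_D·R_S = 2.52 − 2.2·I_D.
Substituting gives 7.5·I_D² − 6.62·I_D + 1.05 = 0, with roots I_D = 0.208 or 0.675 mA.
The root I_D = 0.675 mA gives V_GS = 1.04 V ≤ V_t, so take I_D = 0.208 mA.
Then V_GS = 2.07 V and V_DS = V_DD − I_D(R_D+R_S) = 14 − 0.208×3.7 = 13.2 V.
Saturation requires V_DS ≥ V_GS − V_t = 0.367 V; 13.2 ≥ 0.367 ✓.

I_D ≈ 0.21 mA, V_DS ≈ 13 V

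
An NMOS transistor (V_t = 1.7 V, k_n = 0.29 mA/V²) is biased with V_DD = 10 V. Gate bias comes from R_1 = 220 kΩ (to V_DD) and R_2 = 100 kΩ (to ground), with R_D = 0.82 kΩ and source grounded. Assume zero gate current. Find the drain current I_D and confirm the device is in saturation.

V_G = V_DD·R_2/(R_1+R_2) = 10×100/320 = 3.12 V. With the source grounded, V_GS = V_G = 3.12 V.
Assume saturation: I_D = (k_n/2)(V_GS − V_t)² = (0.29/2)×(3.12 − 1.7)² = 0.145×1.43² = 0.294 mA.
V_DS = V_DD − I_D·R_D = 10 − 0.294×0.82 = 9.76 V.
Saturation requires V_DS ≥ V_GS − V_t = 1.43 V; 9.76 ≥ 1.43 ✓.

I_D ≈ 0.29 mA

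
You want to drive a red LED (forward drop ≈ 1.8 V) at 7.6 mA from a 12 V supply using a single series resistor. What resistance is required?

R ≈ 1.3 kΩ

The resistor drops V_S − V_D = 12 − 1.8 = 10.2 V at 7.6 mA.
R = 10.2 V / 7.6 mA = 1.34 kΩ.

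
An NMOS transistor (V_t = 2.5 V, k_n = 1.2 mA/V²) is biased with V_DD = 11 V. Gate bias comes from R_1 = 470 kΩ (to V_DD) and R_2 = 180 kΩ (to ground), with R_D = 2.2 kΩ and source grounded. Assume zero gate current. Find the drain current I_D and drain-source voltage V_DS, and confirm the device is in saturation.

I_D ≈ 0.18 mA, V_DS ≈ 11 V

V_G = V_DD·R_2/(R_1+R_2) = 11×180/650 = 3.05 V. With the source grounded, V_GS = V_G = 3.05 V.
Assume saturation: I_D = (k_n/2)(V_GS − V_t)² = (1.2/2)×(3.05 − 2.5)² = 0.6×0.546² = 0.179 mA.
V_DS = V_DD − I_D·R_D = 11 − 0.179×2.2 = 10.6 V.
Saturation requires V_DS ≥ V_GS − V_t = 0.546 V; 10.6 ≥ 0.546 ✓.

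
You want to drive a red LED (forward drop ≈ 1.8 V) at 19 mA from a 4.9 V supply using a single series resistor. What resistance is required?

R ≈ 0.16 kΩ

The resistor drops V_S − V_D = 4.9 − 1.8 = 3.1 V at 19 mA.
R = 3.1 V / 19 mA = 0.163 kΩ.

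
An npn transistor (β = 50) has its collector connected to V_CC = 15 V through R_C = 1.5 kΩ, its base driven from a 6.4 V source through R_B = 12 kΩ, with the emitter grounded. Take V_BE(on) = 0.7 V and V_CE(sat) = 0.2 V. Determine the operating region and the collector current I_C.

Assume active: I_B = (6.4 − 0.7)/12 = 0.475 mA, giving I_C = β·I_B = 23.8 mA.
But then V_CE = 15 − 23.8×1.5 = -20.6 V < V_CE(sat) = 0.2 V — impossible in the active region.
So the transistor is saturated. With V_CE = 0.2 V, I_C = (V_CC − 0.2)/R_C = 14.8/1.5 = 9.87 mA.
Check: β·I_B = 23.8 mA > I_C = 9.87 mA, confirming saturation.

saturation; I_C ≈ 9.9 mA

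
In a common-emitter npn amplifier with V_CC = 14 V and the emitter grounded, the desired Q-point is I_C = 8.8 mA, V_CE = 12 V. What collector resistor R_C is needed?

Collector loop: V_CC = I_C·R_C + V_CE.
R_C = (V_CC − V_CE)/I_C = (14 − 12)/8.8 = 0.227 kΩ.

R_C ≈ 0.23 kΩ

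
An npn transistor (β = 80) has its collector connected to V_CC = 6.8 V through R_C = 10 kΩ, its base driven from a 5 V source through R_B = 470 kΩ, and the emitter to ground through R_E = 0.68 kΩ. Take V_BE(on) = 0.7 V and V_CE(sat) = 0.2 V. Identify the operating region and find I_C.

Assume active: I_B = (5 − 0.7)/(470 + 81×0.68) = 0.00819 mA, I_C = β·I_B = 0.655 mA.
Then V_CE = 6.8 − 0.655×10 − 0.663×0.68 = -0.202 V < 0.2 V — the active assumption fails.
Re-solve with V_CE = 0.2 V. KCL at the emitter: V_E/R_E = (V_BB−0.7−V_E)/R_B + (V_CC−0.2−V_E)/R_C, giving V_E = 0.425 V.
I_C = (V_CC − 0.2 − V_E)/R_C = (6.6 − 0.425)/10 = 0.617 mA.
Check: I_B = (4.3 − 0.425)/470 = 0.00824 mA, and β·I_B = 0.659 mA > I_C, confirming saturation.

saturation; I_C ≈ 0.62 mA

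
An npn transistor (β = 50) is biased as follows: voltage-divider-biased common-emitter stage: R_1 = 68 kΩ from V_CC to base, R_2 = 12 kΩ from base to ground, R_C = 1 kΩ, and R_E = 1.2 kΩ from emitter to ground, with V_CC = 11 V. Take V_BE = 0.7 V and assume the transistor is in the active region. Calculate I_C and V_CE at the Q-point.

I_C ≈ 0.67 mA, V_CE ≈ 9.5 V

Thevenize the base divider: V_Th = V_CC·R_2/(R_1+R_2) = 11×12/80 = 1.65 V, R_Th = R_1‖R_2 = 10.2 kΩ.
Base-emitter loop: V_Th = I_B·R_Th + V_BE + (β+1)I_B·R_E, so I_B = (1.65 − 0.7) / (10.2 + 51×1.2) = 0.0133 mA.
I_C = β·I_B = 50×0.0133 = 0.665 mA, and I_E = (β+1)I_B = 0.679 mA.
V_CE = V_CC − I_C·R_C − I_E·R_E = 11 − 0.665×1 − 0.679×1.2 = 9.52 V.
V_CE = 9.52 V > 0.2 V confirms active-region operation.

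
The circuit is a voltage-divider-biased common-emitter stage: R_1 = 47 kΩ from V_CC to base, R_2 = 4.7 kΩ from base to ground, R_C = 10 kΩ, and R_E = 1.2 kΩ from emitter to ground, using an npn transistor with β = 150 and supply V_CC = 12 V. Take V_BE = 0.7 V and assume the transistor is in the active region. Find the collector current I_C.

I_C ≈ 0.32 mA

Thevenize the base divider: V_Th = V_CC·R_2/(R_1+R_2) = 12×4.7/51.7 = 1.09 V, R_Th = R_1‖R_2 = 4.27 kΩ.
Base-emitter loop: V_Th = I_B·R_Th + V_BE + (β+1)I_B·R_E, so I_B = (1.09 − 0.7) / (4.27 + 151×1.2) = 0.00211 mA.
I_C = β·I_B = 150×0.00211 = 0.316 mA, and I_E = (β+1)I_B = 0.318 mA.
V_CE = V_CC − I_C·R_C − I_E·R_E = 12 − 0.316×10 − 0.318×1.2 = 8.46 V.
V_CE = 8.46 V > 0.2 V confirms active-region operation.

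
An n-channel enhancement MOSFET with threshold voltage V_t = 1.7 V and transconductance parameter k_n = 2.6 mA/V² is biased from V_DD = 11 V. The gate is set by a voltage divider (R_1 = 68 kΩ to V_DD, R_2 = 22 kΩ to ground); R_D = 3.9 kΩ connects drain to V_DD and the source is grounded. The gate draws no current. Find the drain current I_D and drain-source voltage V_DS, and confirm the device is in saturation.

I_D ≈ 1.3 mA, V_DS ≈ 6 V

V_G = V_DD·R_2/(R_1+R_2) = 11×22/90 = 2.69 V. With the source grounded, V_GS = V_G = 2.69 V.
Assume saturation: I_D = (k_n/2)(V_GS − V_t)² = (2.6/2)×(2.69 − 1.7)² = 1.3×0.989² = 1.27 mA.
V_DS = V_DD − I_D·R_D = 11 − 1.27×3.9 = 6.04 V.
Saturation requires V_DS ≥ V_GS − V_t = 0.989 V; 6.04 ≥ 0.989 ✓.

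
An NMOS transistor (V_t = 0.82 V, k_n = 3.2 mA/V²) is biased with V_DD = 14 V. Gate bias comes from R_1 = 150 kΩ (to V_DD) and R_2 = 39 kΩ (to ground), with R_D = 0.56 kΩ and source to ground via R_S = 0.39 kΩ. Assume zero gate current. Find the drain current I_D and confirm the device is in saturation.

I_D ≈ 2.3 mA

V_G = V_DD·R_2/(R_1+R_2) = 14×39/189 = 2.89 V.
Assume saturation: I_D = (k_n/2)(V_GS − V_t)² with V_GS = V_G − I_D·R_S = 2.89 − 0.39·I_D.
Substituting gives 0.243·I_D² − 3.58·I_D + 6.85 = 0, with roots I_D = 2.26 or 12.5 mA.
The root I_D = 12.5 mA gives V_GS = -1.97 V ≤ V_t, so take I_D = 2.26 mA.
Then V_GS = 2.01 V and V_DS = V_DD − I_D(R_D+R_S) = 14 − 2.26×0.95 = 11.9 V.
Saturation requires V_DS ≥ V_GS − V_t = 1.19 V; 11.9 ≥ 1.19 ✓.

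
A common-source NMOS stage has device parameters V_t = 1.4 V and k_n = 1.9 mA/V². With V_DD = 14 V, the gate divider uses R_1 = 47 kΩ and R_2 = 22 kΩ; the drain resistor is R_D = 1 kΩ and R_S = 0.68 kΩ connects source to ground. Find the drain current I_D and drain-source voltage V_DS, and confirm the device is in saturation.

V_G = V_DD·R_2/(R_1+R_2) = 14×22/69 = 4.46 V.
Assume saturation: I_D = (k_n/2)(V_GS − V_t)² with V_GS = V_G − I_D·R_S = 4.46 − 0.68·I_D.
Substituting gives 0.439·I_D² − 4.96·I_D + 8.92 = 0, with roots I_D = 2.24 or 9.04 mA.
The root I_D = 9.04 mA gives V_GS = -1.69 V ≤ V_t, so take I_D = 2.24 mA.
Then V_GS = 2.94 V and V_DS = V_DD − I_D(R_D+R_S) = 14 − 2.24×1.68 = 10.2 V.
Saturation requires V_DS ≥ V_GS − V_t = 1.54 V; 10.2 ≥ 1.54 ✓.

I_D ≈ 2.2 mA, V_DS ≈ 10 V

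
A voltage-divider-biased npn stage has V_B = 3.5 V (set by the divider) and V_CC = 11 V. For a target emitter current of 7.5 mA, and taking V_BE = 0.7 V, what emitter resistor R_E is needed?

R_E ≈ 0.37 kΩ

V_E = V_B − V_BE = 3.5 − 0.7 = 2.8 V.
R_E = V_E / I_E = 2.8 / 7.5 = 0.373 kΩ.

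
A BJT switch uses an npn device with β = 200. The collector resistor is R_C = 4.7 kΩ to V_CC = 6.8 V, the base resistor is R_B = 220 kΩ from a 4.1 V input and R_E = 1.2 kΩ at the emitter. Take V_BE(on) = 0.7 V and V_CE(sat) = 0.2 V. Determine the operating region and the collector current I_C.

Assume active: I_B = (4.1 − 0.7)/(220 + 201×1.2) = 0.00737 mA, I_C = β·I_B = 1.47 mA.
Then V_CE = 6.8 − 1.47×4.7 − 1.48×1.2 = -1.91 V < 0.2 V — the active assumption fails.
Re-solve with V_CE = 0.2 V. KCL at the emitter: V_E/R_E = (V_BB−0.7−V_E)/R_B + (V_CC−0.2−V_E)/R_C, giving V_E = 1.35 V.
I_C = (V_CC − 0.2 − V_E)/R_C = (6.6 − 1.35)/4.7 = 1.12 mA.
Check: I_B = (3.4 − 1.35)/220 = 0.00931 mA, and β·I_B = 1.86 mA > I_C, confirming saturation.

saturation; I_C ≈ 1.1 mA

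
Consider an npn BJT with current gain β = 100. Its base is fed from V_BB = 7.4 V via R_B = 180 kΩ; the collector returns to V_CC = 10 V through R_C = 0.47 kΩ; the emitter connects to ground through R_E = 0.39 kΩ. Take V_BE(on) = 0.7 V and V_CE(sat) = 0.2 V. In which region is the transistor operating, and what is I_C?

active; I_C ≈ 3.1 mA

Assume active. Base-emitter loop: I_B = (V_BB − V_BE)/(R_B + (β+1)R_E) = (7.4 − 0.7)/(180 + 101×0.39) = 0.0305 mA.
I_C = β·I_B = 100×0.0305 = 3.05 mA.
V_CE = V_CC − I_C·R_C − I_E·R_E = 10 − 3.05×0.47 − 3.08×0.39 = 7.36 V > V_CE(sat), so the active-region assumption holds.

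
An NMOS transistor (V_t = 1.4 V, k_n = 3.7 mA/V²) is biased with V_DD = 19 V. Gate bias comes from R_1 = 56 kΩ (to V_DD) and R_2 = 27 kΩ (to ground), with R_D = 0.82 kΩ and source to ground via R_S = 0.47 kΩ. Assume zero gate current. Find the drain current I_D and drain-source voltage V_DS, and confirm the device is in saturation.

I_D ≈ 6.3 mA, V_DS ≈ 11 V

V_G = V_DD·R_2/(R_1+R_2) = 19×27/83 = 6.18 V.
Assume saturation: I_D = (k_n/2)(V_GS − V_t)² with V_GS = V_G − I_D·R_S = 6.18 − 0.47·I_D.
Substituting gives 0.409·I_D² − 9.31·I_D + 42.3 = 0, with roots I_D = 6.26 or 16.5 mA.
The root I_D = 16.5 mA gives V_GS = -1.59 V ≤ V_t, so take I_D = 6.26 mA.
Then V_GS = 3.24 V and V_DS = V_DD − I_D(R_D+R_S) = 19 − 6.26×1.29 = 10.9 V.
Saturation requires V_DS ≥ V_GS − V_t = 1.84 V; 10.9 ≥ 1.84 ✓.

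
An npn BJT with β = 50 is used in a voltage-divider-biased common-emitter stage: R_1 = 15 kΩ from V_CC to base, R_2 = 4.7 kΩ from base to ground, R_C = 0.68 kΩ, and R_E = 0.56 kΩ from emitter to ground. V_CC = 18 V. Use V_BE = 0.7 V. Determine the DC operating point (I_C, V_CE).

Thevenize the base divider: V_Th = V_CC·R_2/(R_1+R_2) = 18×4.7/19.7 = 4.29 V, R_Th = R_1‖R_2 = 3.58 kΩ.
Base-emitter loop: V_Th = I_B·R_Th + V_BE + (β+1)I_B·R_E, so I_B = (4.29 − 0.7) / (3.58 + 51×0.56) = 0.112 mA.
I_C = β·I_B = 50×0.112 = 5.59 mA, and I_E = (β+1)I_B = 5.7 mA.
V_CE = V_CC − I_C·R_C − I_E·R_E = 18 − 5.59×0.68 − 5.7×0.56 = 11 V.
V_CE = 11 V > 0.2 V confirms active-region operation.

I_C ≈ 5.6 mA, V_CE ≈ 11 V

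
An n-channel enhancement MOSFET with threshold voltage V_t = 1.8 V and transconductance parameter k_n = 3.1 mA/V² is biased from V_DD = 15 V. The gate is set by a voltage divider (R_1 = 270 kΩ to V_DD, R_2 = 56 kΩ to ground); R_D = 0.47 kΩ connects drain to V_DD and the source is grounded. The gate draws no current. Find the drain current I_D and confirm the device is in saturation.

I_D ≈ 0.94 mA

V_G = V_DD·R_2/(R_1+R_2) = 15×56/326 = 2.58 V. With the source grounded, V_GS = V_G = 2.58 V.
Assume saturation: I_D = (k_n/2)(V_GS − V_t)² = (3.1/2)×(2.58 − 1.8)² = 1.55×0.777² = 0.935 mA.
V_DS = V_DD − I_D·R_D = 15 − 0.935×0.47 = 14.6 V.
Saturation requires V_DS ≥ V_GS − V_t = 0.777 V; 14.6 ≥ 0.777 ✓.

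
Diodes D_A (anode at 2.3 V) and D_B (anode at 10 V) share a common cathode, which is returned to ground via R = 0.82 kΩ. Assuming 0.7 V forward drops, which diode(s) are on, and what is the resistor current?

Only D_B conducts; I_R ≈ 11 mA

Assume both conduct. Then node N would need to be at both 2.3−0.7 = 1.6 V and 10−0.7 = 9.3 V, which is impossible.
Assume only D_B conducts: V_N = 10 − 0.7 = 9.3 V, so I_R = 9.3/0.82 = 11.3 mA.
Check D_A: its anode-to-cathode voltage is 2.3 − 9.3 = -7 V < 0.7 V, so it is off. The assumption is consistent.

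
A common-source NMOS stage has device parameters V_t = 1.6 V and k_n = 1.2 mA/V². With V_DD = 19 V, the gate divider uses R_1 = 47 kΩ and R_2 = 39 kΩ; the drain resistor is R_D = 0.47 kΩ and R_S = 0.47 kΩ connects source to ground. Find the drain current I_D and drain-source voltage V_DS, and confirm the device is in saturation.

I_D ≈ 7.4 mA, V_DS ≈ 12 V

V_G = V_DD·R_2/(R_1+R_2) = 19×39/86 = 8.62 V.
Assume saturation: I_D = (k_n/2)(V_GS − V_t)² with V_GS = V_G − I_D·R_S = 8.62 − 0.47·I_D.
Substituting gives 0.133·I_D² − 4.96·I_D + 29.5 = 0, with roots I_D = 7.44 or 30 mA.
The root I_D = 30 mA gives V_GS = -5.47 V ≤ V_t, so take I_D = 7.44 mA.
Then V_GS = 5.12 V and V_DS = V_DD − I_D(R_D+R_S) = 19 − 7.44×0.94 = 12 V.
Saturation requires V_DS ≥ V_GS − V_t = 3.52 V; 12 ≥ 3.52 ✓.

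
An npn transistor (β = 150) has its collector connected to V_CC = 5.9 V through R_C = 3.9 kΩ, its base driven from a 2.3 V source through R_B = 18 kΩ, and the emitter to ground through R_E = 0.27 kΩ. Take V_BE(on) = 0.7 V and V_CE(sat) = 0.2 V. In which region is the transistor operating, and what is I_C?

saturation; I_C ≈ 1.4 mA

Assume active: I_B = (2.3 − 0.7)/(18 + 151×0.27) = 0.0272 mA, I_C = β·I_B = 4.08 mA.
Then V_CE = 5.9 − 4.08×3.9 − 4.11×0.27 = -11.1 V < 0.2 V — the active assumption fails.
Re-solve with V_CE = 0.2 V. KCL at the emitter: V_E/R_E = (V_BB−0.7−V_E)/R_B + (V_CC−0.2−V_E)/R_C, giving V_E = 0.386 V.
I_C = (V_CC − 0.2 − V_E)/R_C = (5.7 − 0.386)/3.9 = 1.36 mA.
Check: I_B = (1.6 − 0.386)/18 = 0.0674 mA, and β·I_B = 10.1 mA > I_C, confirming saturation.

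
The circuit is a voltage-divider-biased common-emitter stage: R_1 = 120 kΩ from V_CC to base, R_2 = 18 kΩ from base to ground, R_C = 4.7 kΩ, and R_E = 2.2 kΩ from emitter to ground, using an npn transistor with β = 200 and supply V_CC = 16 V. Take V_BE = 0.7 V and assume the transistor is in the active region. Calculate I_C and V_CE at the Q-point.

I_C ≈ 0.61 mA, V_CE ≈ 12 V

Thevenize the base divider: V_Th = V_CC·R_2/(R_1+R_2) = 16×18/138 = 2.09 V, R_Th = R_1‖R_2 = 15.7 kΩ.
Base-emitter loop: V_Th = I_B·R_Th + V_BE + (β+1)I_B·R_E, so I_B = (2.09 − 0.7) / (15.7 + 201×2.2) = 0.00303 mA.
I_C = β·I_B = 200×0.00303 = 0.606 mA, and I_E = (β+1)I_B = 0.609 mA.
V_CE = V_CC − I_C·R_C − I_E·R_E = 16 − 0.606×4.7 − 0.609×2.2 = 11.8 V.
V_CE = 11.8 V > 0.2 V confirms active-region operation.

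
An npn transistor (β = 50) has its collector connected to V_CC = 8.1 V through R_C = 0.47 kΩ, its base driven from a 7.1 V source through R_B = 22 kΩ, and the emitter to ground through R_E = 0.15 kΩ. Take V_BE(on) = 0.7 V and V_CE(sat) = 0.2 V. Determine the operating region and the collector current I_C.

Assume active. Base-emitter loop: I_B = (V_BB − V_BE)/(R_B + (β+1)R_E) = (7.1 − 0.7)/(22 + 51×0.15) = 0.216 mA.
I_C = β·I_B = 50×0.216 = 10.8 mA.
V_CE = V_CC − I_C·R_C − I_E·R_E = 8.1 − 10.8×0.47 − 11×0.15 = 1.38 V > V_CE(sat), so the active-region assumption holds.

active; I_C ≈ 11 mA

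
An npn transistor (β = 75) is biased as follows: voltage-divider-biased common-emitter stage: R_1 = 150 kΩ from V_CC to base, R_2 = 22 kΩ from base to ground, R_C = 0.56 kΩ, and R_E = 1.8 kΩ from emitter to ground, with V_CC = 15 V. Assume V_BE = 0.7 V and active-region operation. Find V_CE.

V_CE ≈ 14 V

Thevenize the base divider: V_Th = V_CC·R_2/(R_1+R_2) = 15×22/172 = 1.92 V, R_Th = R_1‖R_2 = 19.2 kΩ.
Base-emitter loop: V_Th = I_B·R_Th + V_BE + (β+1)I_B·R_E, so I_B = (1.92 − 0.7) / (19.2 + 76×1.8) = 0.00781 mA.
I_C = β·I_B = 75×0.00781 = 0.586 mA, and I_E = (β+1)I_B = 0.594 mA.
V_CE = V_CC − I_C·R_C − I_E·R_E = 15 − 0.586×0.56 − 0.594×1.8 = 13.6 V.
V_CE = 13.6 V > 0.2 V confirms active-region operation.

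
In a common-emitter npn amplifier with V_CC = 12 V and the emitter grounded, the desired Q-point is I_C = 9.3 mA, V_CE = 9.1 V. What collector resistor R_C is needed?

Collector loop: V_CC = I_C·R_C + V_CE.
R_C = (V_CC − V_CE)/I_C = (12 − 9.1)/9.3 = 0.312 kΩ.

R_C ≈ 0.31 kΩ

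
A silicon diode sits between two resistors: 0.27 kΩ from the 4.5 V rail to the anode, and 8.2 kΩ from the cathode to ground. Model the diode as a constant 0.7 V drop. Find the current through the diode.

The two resistors are in series with the diode, so KVL gives 4.5 = I·0.27 + 0.7 + I·8.2.
I = (4.5 − 0.7) / (0.27 + 8.2) kΩ = 3.8 / 8.47 = 0.449 mA.

I ≈ 0.45 mA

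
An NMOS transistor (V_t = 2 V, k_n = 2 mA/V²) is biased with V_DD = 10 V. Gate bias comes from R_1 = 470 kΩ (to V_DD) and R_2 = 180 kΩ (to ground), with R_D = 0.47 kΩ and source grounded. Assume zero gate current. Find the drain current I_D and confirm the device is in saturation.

I_D ≈ 0.59 mA

V_G = V_DD·R_2/(R_1+R_2) = 10×180/650 = 2.77 V. With the source grounded, V_GS = V_G = 2.77 V.
Assume saturation: I_D = (k_n/2)(V_GS − V_t)² = (2/2)×(2.77 − 2)² = 1×0.769² = 0.592 mA.
V_DS = V_DD − I_D·R_D = 10 − 0.592×0.47 = 9.72 V.
Saturation requires V_DS ≥ V_GS − V_t = 0.769 V; 9.72 ≥ 0.769 ✓.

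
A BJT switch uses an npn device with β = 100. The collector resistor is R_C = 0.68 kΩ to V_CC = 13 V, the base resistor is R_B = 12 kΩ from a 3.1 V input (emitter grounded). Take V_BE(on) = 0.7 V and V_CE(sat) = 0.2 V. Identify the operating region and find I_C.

saturation; I_C ≈ 19 mA

Assume active: I_B = (3.1 − 0.7)/12 = 0.2 mA, giving I_C = β·I_B = 20 mA.
But then V_CE = 13 − 20×0.68 = -0.6 V < V_CE(sat) = 0.2 V — impossible in the active region.
So the transistor is saturated. With V_CE = 0.2 V, I_C = (V_CC − 0.2)/R_C = 12.8/0.68 = 18.8 mA.
Check: β·I_B = 20 mA > I_C = 18.8 mA, confirming saturation.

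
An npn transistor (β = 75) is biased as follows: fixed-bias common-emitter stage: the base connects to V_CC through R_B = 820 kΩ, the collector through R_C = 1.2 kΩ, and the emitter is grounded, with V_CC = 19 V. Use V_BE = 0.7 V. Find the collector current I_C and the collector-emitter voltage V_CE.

I_C ≈ 1.7 mA, V_CE ≈ 17 V

Base loop: V_CC = I_B·R_B + V_BE, so I_B = (19 − 0.7)/820 kΩ = 0.0223 mA.
In the active region I_C = β·I_B = 75 × 0.0223 = 1.67 mA.
Collector loop: V_CE = V_CC − I_C·R_C = 19 − 1.67×1.2 = 17 V.
Since V_CE = 17 V > V_CE(sat) ≈ 0.2 V, the transistor is in the active region as assumed.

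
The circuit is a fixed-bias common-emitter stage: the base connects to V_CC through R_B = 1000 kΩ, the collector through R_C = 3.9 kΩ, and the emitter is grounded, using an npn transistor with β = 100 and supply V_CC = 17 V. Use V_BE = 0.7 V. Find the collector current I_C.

Base loop: V_CC = I_B·R_B + V_BE, so I_B = (17 − 0.7)/1000 kΩ = 0.0163 mA.
In the active region I_C = β·I_B = 100 × 0.0163 = 1.63 mA.
Collector loop: V_CE = V_CC − I_C·R_C = 17 − 1.63×3.9 = 10.6 V.
Since V_CE = 10.6 V > V_CE(sat) ≈ 0.2 V, the transistor is in the active region as assumed.

I_C ≈ 1.6 mA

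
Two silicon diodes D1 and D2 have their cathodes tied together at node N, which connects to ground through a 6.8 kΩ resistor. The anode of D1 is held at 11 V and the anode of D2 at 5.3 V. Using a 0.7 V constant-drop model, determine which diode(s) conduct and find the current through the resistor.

Only D1 conducts; I_R ≈ 1.5 mA

Assume both conduct. Then node N would need to be at both 11−0.7 = 10.3 V and 5.3−0.7 = 4.6 V, which is impossible.
Assume only D1 conducts: V_N = 11 − 0.7 = 10.3 V, so I_R = 10.3/6.8 = 1.51 mA.
Check D2: its anode-to-cathode voltage is 5.3 − 10.3 = -5 V < 0.7 V, so it is off. The assumption is consistent.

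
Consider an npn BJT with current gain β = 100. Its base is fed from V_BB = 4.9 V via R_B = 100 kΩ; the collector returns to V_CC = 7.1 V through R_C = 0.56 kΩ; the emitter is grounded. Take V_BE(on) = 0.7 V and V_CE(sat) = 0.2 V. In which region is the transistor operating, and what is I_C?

Assume active. Base-emitter loop: I_B = (V_BB − V_BE)/R_B = (4.9 − 0.7)/100 = 0.042 mA.
I_C = β·I_B = 100×0.042 = 4.2 mA.
V_CE = V_CC − I_C·R_C = 7.1 − 4.2×0.56 = 4.75 V > V_CE(sat), so the active-region assumption holds.

active; I_C ≈ 4.2 mA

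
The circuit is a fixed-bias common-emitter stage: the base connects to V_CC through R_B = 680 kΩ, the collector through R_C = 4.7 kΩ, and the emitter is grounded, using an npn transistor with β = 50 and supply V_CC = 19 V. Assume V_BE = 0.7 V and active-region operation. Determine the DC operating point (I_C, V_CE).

Base loop: V_CC = I_B·R_B + V_BE, so I_B = (19 − 0.7)/680 kΩ = 0.0269 mA.
In the active region I_C = β·I_B = 50 × 0.0269 = 1.35 mA.
Collector loop: V_CE = V_CC − I_C·R_C = 19 − 1.35×4.7 = 12.7 V.
Since V_CE = 12.7 V > V_CE(sat) ≈ 0.2 V, the transistor is in the active region as assumed.

I_C ≈ 1.3 mA, V_CE ≈ 13 V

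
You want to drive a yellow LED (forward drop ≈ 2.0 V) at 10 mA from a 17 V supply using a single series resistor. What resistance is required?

R ≈ 1.5 kΩ

The resistor drops V_S − V_D = 17 − 2.0 = 15 V at 10 mA.
R = 15 V / 10 mA = 1.5 kΩ.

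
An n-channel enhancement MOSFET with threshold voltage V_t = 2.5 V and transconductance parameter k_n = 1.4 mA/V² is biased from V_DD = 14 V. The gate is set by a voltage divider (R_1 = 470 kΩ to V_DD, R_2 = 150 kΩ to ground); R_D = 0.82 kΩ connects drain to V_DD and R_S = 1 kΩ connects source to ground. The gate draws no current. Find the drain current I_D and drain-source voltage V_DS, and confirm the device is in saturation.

V_G = V_DD·R_2/(R_1+R_2) = 14×150/620 = 3.39 V.
Assume saturation: I_D = (k_n/2)(V_GS − V_t)² with V_GS = V_G − I_D·R_S = 3.39 − 1·I_D.
Substituting gives 0.7·I_D² − 2.24·I_D + 0.551 = 0, with roots I_D = 0.268 or 2.93 mA.
The root I_D = 2.93 mA gives V_GS = 0.452 V ≤ V_t, so take I_D = 0.268 mA.
Then V_GS = 3.12 V and V_DS = V_DD − I_D(R_D+R_S) = 14 − 0.268×1.82 = 13.5 V.
Saturation requires V_DS ≥ V_GS − V_t = 0.619 V; 13.5 ≥ 0.619 ✓.

I_D ≈ 0.27 mA, V_DS ≈ 14 V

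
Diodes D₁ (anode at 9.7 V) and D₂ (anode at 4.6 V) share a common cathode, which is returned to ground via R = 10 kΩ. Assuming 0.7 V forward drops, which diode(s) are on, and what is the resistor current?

Only D₁ conducts; I_R ≈ 0.9 mA

Assume both conduct. Then node N would need to be at both 9.7−0.7 = 9 V and 4.6−0.7 = 3.9 V, which is impossible.
Assume only D₁ conducts: V_N = 9.7 − 0.7 = 9 V, so I_R = 9/10 = 0.9 mA.
Check D₂: its anode-to-cathode voltage is 4.6 − 9 = -4.4 V < 0.7 V, so it is off. The assumption is consistent.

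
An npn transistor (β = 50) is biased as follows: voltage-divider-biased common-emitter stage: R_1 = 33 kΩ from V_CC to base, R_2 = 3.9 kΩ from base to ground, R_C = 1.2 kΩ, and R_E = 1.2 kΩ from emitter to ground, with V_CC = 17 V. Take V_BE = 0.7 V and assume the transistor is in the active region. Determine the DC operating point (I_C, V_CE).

Thevenize the base divider: V_Th = V_CC·R_2/(R_1+R_2) = 17×3.9/36.9 = 1.8 V, R_Th = R_1‖R_2 = 3.49 kΩ.
Base-emitter loop: V_Th = I_B·R_Th + V_BE + (β+1)I_B·R_E, so I_B = (1.8 − 0.7) / (3.49 + 51×1.2) = 0.017 mA.
I_C = β·I_B = 50×0.017 = 0.848 mA, and I_E = (β+1)I_B = 0.865 mA.
V_CE = V_CC − I_C·R_C − I_E·R_E = 17 − 0.848×1.2 − 0.865×1.2 = 14.9 V.
V_CE = 14.9 V > 0.2 V confirms active-region operation.

I_C ≈ 0.85 mA, V_CE ≈ 15 V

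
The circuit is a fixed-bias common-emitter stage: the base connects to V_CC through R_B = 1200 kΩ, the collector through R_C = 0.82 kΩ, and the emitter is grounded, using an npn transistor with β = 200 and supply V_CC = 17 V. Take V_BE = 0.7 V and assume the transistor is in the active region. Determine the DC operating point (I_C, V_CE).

I_C ≈ 2.7 mA, V_CE ≈ 15 V

Base loop: V_CC = I_B·R_B + V_BE, so I_B = (17 − 0.7)/1200 kΩ = 0.0136 mA.
In the active region I_C = β·I_B = 200 × 0.0136 = 2.72 mA.
Collector loop: V_CE = V_CC − I_C·R_C = 17 − 2.72×0.82 = 14.8 V.
Since V_CE = 14.8 V > V_CE(sat) ≈ 0.2 V, the transistor is in the active region as assumed.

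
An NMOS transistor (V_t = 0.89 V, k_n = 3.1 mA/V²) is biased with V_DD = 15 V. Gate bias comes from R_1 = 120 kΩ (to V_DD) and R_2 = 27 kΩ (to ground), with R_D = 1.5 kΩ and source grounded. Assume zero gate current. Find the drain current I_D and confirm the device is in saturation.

V_G = V_DD·R_2/(R_1+R_2) = 15×27/147 = 2.76 V. With the source grounded, V_GS = V_G = 2.76 V.
Assume saturation: I_D = (k_n/2)(V_GS − V_t)² = (3.1/2)×(2.76 − 0.89)² = 1.55×1.87² = 5.39 mA.
V_DS = V_DD − I_D·R_D = 15 − 5.39×1.5 = 6.91 V.
Saturation requires V_DS ≥ V_GS − V_t = 1.87 V; 6.91 ≥ 1.87 ✓.

I_D ≈ 5.4 mA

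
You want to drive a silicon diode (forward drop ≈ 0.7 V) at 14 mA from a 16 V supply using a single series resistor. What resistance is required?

R ≈ 1.1 kΩ

The resistor drops V_S − V_D = 16 − 0.7 = 15.3 V at 14 mA.
R = 15.3 V / 14 mA = 1.09 kΩ.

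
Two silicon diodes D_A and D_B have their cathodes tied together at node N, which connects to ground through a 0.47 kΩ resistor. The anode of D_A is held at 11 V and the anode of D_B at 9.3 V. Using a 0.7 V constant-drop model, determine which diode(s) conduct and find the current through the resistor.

Assume both conduct. Then node N would need to be at both 11−0.7 = 10.3 V and 9.3−0.7 = 8.6 V, which is impossible.
Assume only D_A conducts: V_N = 11 − 0.7 = 10.3 V, so I_R = 10.3/0.47 = 21.9 mA.
Check D_B: its anode-to-cathode voltage is 9.3 − 10.3 = -1 V < 0.7 V, so it is off. The assumption is consistent.

Only D_A conducts; I_R ≈ 22 mA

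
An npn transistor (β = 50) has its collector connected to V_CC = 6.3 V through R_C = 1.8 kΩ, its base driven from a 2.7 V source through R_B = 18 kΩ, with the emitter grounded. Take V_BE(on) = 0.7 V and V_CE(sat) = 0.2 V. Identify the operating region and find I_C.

Assume active: I_B = (2.7 − 0.7)/18 = 0.111 mA, giving I_C = β·I_B = 5.56 mA.
But then V_CE = 6.3 − 5.56×1.8 = -3.7 V < V_CE(sat) = 0.2 V — impossible in the active region.
So the transistor is saturated. With V_CE = 0.2 V, I_C = (V_CC − 0.2)/R_C = 6.1/1.8 = 3.39 mA.
Check: β·I_B = 5.56 mA > I_C = 3.39 mA, confirming saturation.

saturation; I_C ≈ 3.4 mA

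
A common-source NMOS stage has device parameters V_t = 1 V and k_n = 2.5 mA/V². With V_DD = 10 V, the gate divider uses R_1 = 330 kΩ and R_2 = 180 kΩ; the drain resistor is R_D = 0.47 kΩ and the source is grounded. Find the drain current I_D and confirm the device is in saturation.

I_D ≈ 8 mA

V_G = V_DD·R_2/(R_1+R_2) = 10×180/510 = 3.53 V. With the source grounded, V_GS = V_G = 3.53 V.
Assume saturation: I_D = (k_n/2)(V_GS − V_t)² = (2.5/2)×(3.53 − 1)² = 1.25×2.53² = 8 mA.
V_DS = V_DD − I_D·R_D = 10 − 8×0.47 = 6.24 V.
Saturation requires V_DS ≥ V_GS − V_t = 2.53 V; 6.24 ≥ 2.53 ✓.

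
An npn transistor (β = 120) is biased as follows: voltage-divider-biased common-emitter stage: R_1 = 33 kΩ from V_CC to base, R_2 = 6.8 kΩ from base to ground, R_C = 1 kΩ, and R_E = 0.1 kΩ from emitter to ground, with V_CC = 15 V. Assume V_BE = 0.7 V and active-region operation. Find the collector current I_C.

I_C ≈ 13 mA

Thevenize the base divider: V_Th = V_CC·R_2/(R_1+R_2) = 15×6.8/39.8 = 2.56 V, R_Th = R_1‖R_2 = 5.64 kΩ.
Base-emitter loop: V_Th = I_B·R_Th + V_BE + (β+1)I_B·R_E, so I_B = (2.56 − 0.7) / (5.64 + 121×0.1) = 0.105 mA.
I_C = β·I_B = 120×0.105 = 12.6 mA, and I_E = (β+1)I_B = 12.7 mA.
V_CE = V_CC − I_C·R_C − I_E·R_E = 15 − 12.6×1 − 12.7×0.1 = 1.13 V.
V_CE = 1.13 V > 0.2 V confirms active-region operation.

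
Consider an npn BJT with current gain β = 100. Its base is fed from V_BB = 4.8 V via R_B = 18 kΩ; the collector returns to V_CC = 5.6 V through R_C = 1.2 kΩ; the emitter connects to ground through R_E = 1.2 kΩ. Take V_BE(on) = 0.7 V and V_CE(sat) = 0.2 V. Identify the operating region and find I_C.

saturation; I_C ≈ 2.2 mA

Assume active: I_B = (4.8 − 0.7)/(18 + 101×1.2) = 0.0295 mA, I_C = β·I_B = 2.95 mA.
Then V_CE = 5.6 − 2.95×1.2 − 2.97×1.2 = -1.5 V < 0.2 V — the active assumption fails.
Re-solve with V_CE = 0.2 V. KCL at the emitter: V_E/R_E = (V_BB−0.7−V_E)/R_B + (V_CC−0.2−V_E)/R_C, giving V_E = 2.75 V.
I_C = (V_CC − 0.2 − V_E)/R_C = (5.4 − 2.75)/1.2 = 2.21 mA.
Check: I_B = (4.1 − 2.75)/18 = 0.0753 mA, and β·I_B = 7.53 mA > I_C, confirming saturation.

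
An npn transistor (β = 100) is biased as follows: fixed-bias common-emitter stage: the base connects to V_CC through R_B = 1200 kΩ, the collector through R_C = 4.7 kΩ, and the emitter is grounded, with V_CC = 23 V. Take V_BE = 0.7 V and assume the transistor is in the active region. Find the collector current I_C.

I_C ≈ 1.9 mA

Base loop: V_CC = I_B·R_B + V_BE, so I_B = (23 − 0.7)/1200 kΩ = 0.0186 mA.
In the active region I_C = β·I_B = 100 × 0.0186 = 1.86 mA.
Collector loop: V_CE = V_CC − I_C·R_C = 23 − 1.86×4.7 = 14.3 V.
Since V_CE = 14.3 V > V_CE(sat) ≈ 0.2 V, the transistor is in the active region as assumed.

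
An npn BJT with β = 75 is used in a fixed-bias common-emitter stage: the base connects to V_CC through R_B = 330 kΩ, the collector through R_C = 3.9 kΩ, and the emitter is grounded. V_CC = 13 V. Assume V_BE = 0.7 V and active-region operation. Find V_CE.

Base loop: V_CC = I_B·R_B + V_BE, so I_B = (13 − 0.7)/330 kΩ = 0.0373 mA.
In the active region I_C = β·I_B = 75 × 0.0373 = 2.8 mA.
Collector loop: V_CE = V_CC − I_C·R_C = 13 − 2.8×3.9 = 2.1 V.
Since V_CE = 2.1 V > V_CE(sat) ≈ 0.2 V, the transistor is in the active region as assumed.

V_CE ≈ 2.1 V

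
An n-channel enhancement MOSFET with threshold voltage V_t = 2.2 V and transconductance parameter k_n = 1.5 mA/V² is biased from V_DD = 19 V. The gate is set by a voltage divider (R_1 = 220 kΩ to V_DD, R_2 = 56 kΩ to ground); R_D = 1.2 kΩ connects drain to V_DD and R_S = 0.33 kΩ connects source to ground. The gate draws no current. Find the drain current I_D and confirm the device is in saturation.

V_G = V_DD·R_2/(R_1+R_2) = 19×56/276 = 3.86 V.
Assume saturation: I_D = (k_n/2)(V_GS − V_t)² with V_GS = V_G − I_D·R_S = 3.86 − 0.33·I_D.
Substituting gives 0.0817·I_D² − 1.82·I_D + 2.05 = 0, with roots I_D = 1.19 or 21.1 mA.
The root I_D = 21.1 mA gives V_GS = -3.1 V ≤ V_t, so take I_D = 1.19 mA.
Then V_GS = 3.46 V and V_DS = V_DD − I_D(R_D+R_S) = 19 − 1.19×1.53 = 17.2 V.
Saturation requires V_DS ≥ V_GS − V_t = 1.26 V; 17.2 ≥ 1.26 ✓.

I_D ≈ 1.2 mA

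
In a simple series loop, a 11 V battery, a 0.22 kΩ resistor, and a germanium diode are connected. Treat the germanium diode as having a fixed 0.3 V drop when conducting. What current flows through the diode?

I ≈ 49 mA

KVL around the loop: 11 = V_D + I·R = 0.3 + I × 0.22 kΩ.
So I = (11 − 0.3) / 0.22 kΩ = 10.7 / 0.22 = 48.6 mA.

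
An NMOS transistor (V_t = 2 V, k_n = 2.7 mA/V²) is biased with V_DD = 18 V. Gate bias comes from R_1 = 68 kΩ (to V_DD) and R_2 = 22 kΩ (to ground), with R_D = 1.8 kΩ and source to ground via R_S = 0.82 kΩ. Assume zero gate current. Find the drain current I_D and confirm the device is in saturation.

I_D ≈ 1.6 mA

V_G = V_DD·R_2/(R_1+R_2) = 18×22/90 = 4.4 V.
Assume saturation: I_D = (k_n/2)(V_GS − V_t)² with V_GS = V_G − I_D·R_S = 4.4 − 0.82·I_D.
Substituting gives 0.908·I_D² − 6.31·I_D + 7.78 = 0, with roots I_D = 1.6 or 5.36 mA.
The root I_D = 5.36 mA gives V_GS = 0.00819 V ≤ V_t, so take I_D = 1.6 mA.
Then V_GS = 3.09 V and V_DS = V_DD − I_D(R_D+R_S) = 18 − 1.6×2.62 = 13.8 V.
Saturation requires V_DS ≥ V_GS − V_t = 1.09 V; 13.8 ≥ 1.09 ✓.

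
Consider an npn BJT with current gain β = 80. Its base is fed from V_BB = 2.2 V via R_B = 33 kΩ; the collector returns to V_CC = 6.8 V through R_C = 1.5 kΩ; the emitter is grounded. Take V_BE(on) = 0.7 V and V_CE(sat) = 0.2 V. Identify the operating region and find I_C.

active; I_C ≈ 3.6 mA

Assume active. Base-emitter loop: I_B = (V_BB − V_BE)/R_B = (2.2 − 0.7)/33 = 0.0455 mA.
I_C = β·I_B = 80×0.0455 = 3.64 mA.
V_CE = V_CC − I_C·R_C = 6.8 − 3.64×1.5 = 1.35 V > V_CE(sat), so the active-region assumption holds.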